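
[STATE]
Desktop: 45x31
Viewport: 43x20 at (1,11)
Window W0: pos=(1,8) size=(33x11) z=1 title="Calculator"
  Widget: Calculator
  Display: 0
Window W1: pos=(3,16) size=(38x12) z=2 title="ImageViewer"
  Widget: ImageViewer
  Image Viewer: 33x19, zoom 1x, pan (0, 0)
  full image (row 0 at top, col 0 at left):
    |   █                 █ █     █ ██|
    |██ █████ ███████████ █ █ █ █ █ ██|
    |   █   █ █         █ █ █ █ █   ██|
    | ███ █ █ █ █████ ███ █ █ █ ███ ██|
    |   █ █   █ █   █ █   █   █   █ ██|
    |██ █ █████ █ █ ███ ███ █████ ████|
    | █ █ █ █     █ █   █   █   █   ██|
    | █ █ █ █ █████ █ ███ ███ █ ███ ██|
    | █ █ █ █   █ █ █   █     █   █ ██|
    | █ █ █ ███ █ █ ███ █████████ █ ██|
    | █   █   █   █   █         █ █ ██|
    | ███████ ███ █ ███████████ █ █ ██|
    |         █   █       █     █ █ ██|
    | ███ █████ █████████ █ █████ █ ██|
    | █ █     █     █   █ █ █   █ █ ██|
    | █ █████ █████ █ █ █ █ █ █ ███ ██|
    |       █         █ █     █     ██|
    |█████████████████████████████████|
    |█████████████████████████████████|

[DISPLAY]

┃                              0┃          
┃┌───┬───┬───┬───┐              ┃          
┃│ 7 │ 8 │ 9 │ ÷ │              ┃          
┃├───┼───┼───┼───┤              ┃          
┃│ 4 │ 5 │ 6 │ × │              ┃          
┃├┏━━━━━━━━━━━━━━━━━━━━━━━━━━━━━━━━━━━━┓   
┃│┃ ImageViewer                        ┃   
┗━┠────────────────────────────────────┨   
  ┃   █                 █ █     █ ██   ┃   
  ┃██ █████ ███████████ █ █ █ █ █ ██   ┃   
  ┃   █   █ █         █ █ █ █ █   ██   ┃   
  ┃ ███ █ █ █ █████ ███ █ █ █ ███ ██   ┃   
  ┃   █ █   █ █   █ █   █   █   █ ██   ┃   
  ┃██ █ █████ █ █ ███ ███ █████ ████   ┃   
  ┃ █ █ █ █     █ █   █   █   █   ██   ┃   
  ┃ █ █ █ █ █████ █ ███ ███ █ ███ ██   ┃   
  ┗━━━━━━━━━━━━━━━━━━━━━━━━━━━━━━━━━━━━┛   
                                           
                                           
                                           


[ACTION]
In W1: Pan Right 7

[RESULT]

┃                              0┃          
┃┌───┬───┬───┬───┐              ┃          
┃│ 7 │ 8 │ 9 │ ÷ │              ┃          
┃├───┼───┼───┼───┤              ┃          
┃│ 4 │ 5 │ 6 │ × │              ┃          
┃├┏━━━━━━━━━━━━━━━━━━━━━━━━━━━━━━━━━━━━┓   
┃│┃ ImageViewer                        ┃   
┗━┠────────────────────────────────────┨   
  ┃              █ █     █ ██          ┃   
  ┃█ ███████████ █ █ █ █ █ ██          ┃   
  ┃█ █         █ █ █ █ █   ██          ┃   
  ┃█ █ █████ ███ █ █ █ ███ ██          ┃   
  ┃  █ █   █ █   █   █   █ ██          ┃   
  ┃███ █ █ ███ ███ █████ ████          ┃   
  ┃█     █ █   █   █   █   ██          ┃   
  ┃█ █████ █ ███ ███ █ ███ ██          ┃   
  ┗━━━━━━━━━━━━━━━━━━━━━━━━━━━━━━━━━━━━┛   
                                           
                                           
                                           


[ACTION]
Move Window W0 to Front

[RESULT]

┃                              0┃          
┃┌───┬───┬───┬───┐              ┃          
┃│ 7 │ 8 │ 9 │ ÷ │              ┃          
┃├───┼───┼───┼───┤              ┃          
┃│ 4 │ 5 │ 6 │ × │              ┃          
┃├───┼───┼───┼───┤              ┃━━━━━━┓   
┃│ 1 │ 2 │ 3 │ - │              ┃      ┃   
┗━━━━━━━━━━━━━━━━━━━━━━━━━━━━━━━┛──────┨   
  ┃              █ █     █ ██          ┃   
  ┃█ ███████████ █ █ █ █ █ ██          ┃   
  ┃█ █         █ █ █ █ █   ██          ┃   
  ┃█ █ █████ ███ █ █ █ ███ ██          ┃   
  ┃  █ █   █ █   █   █   █ ██          ┃   
  ┃███ █ █ ███ ███ █████ ████          ┃   
  ┃█     █ █   █   █   █   ██          ┃   
  ┃█ █████ █ ███ ███ █ ███ ██          ┃   
  ┗━━━━━━━━━━━━━━━━━━━━━━━━━━━━━━━━━━━━┛   
                                           
                                           
                                           


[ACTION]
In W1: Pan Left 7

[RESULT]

┃                              0┃          
┃┌───┬───┬───┬───┐              ┃          
┃│ 7 │ 8 │ 9 │ ÷ │              ┃          
┃├───┼───┼───┼───┤              ┃          
┃│ 4 │ 5 │ 6 │ × │              ┃          
┃├───┼───┼───┼───┤              ┃━━━━━━┓   
┃│ 1 │ 2 │ 3 │ - │              ┃      ┃   
┗━━━━━━━━━━━━━━━━━━━━━━━━━━━━━━━┛──────┨   
  ┃   █                 █ █     █ ██   ┃   
  ┃██ █████ ███████████ █ █ █ █ █ ██   ┃   
  ┃   █   █ █         █ █ █ █ █   ██   ┃   
  ┃ ███ █ █ █ █████ ███ █ █ █ ███ ██   ┃   
  ┃   █ █   █ █   █ █   █   █   █ ██   ┃   
  ┃██ █ █████ █ █ ███ ███ █████ ████   ┃   
  ┃ █ █ █ █     █ █   █   █   █   ██   ┃   
  ┃ █ █ █ █ █████ █ ███ ███ █ ███ ██   ┃   
  ┗━━━━━━━━━━━━━━━━━━━━━━━━━━━━━━━━━━━━┛   
                                           
                                           
                                           


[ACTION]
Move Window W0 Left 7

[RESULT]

                              0┃           
┌───┬───┬───┬───┐              ┃           
│ 7 │ 8 │ 9 │ ÷ │              ┃           
├───┼───┼───┼───┤              ┃           
│ 4 │ 5 │ 6 │ × │              ┃           
├───┼───┼───┼───┤              ┃━━━━━━━┓   
│ 1 │ 2 │ 3 │ - │              ┃       ┃   
━━━━━━━━━━━━━━━━━━━━━━━━━━━━━━━┛───────┨   
  ┃   █                 █ █     █ ██   ┃   
  ┃██ █████ ███████████ █ █ █ █ █ ██   ┃   
  ┃   █   █ █         █ █ █ █ █   ██   ┃   
  ┃ ███ █ █ █ █████ ███ █ █ █ ███ ██   ┃   
  ┃   █ █   █ █   █ █   █   █   █ ██   ┃   
  ┃██ █ █████ █ █ ███ ███ █████ ████   ┃   
  ┃ █ █ █ █     █ █   █   █   █   ██   ┃   
  ┃ █ █ █ █ █████ █ ███ ███ █ ███ ██   ┃   
  ┗━━━━━━━━━━━━━━━━━━━━━━━━━━━━━━━━━━━━┛   
                                           
                                           
                                           


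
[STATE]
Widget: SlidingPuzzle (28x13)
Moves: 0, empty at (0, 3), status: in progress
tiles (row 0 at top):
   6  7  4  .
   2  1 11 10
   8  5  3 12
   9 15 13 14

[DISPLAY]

┌────┬────┬────┬────┐       
│  6 │  7 │  4 │    │       
├────┼────┼────┼────┤       
│  2 │  1 │ 11 │ 10 │       
├────┼────┼────┼────┤       
│  8 │  5 │  3 │ 12 │       
├────┼────┼────┼────┤       
│  9 │ 15 │ 13 │ 14 │       
└────┴────┴────┴────┘       
Moves: 0                    
                            
                            
                            


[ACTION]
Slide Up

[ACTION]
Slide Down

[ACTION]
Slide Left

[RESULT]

┌────┬────┬────┬────┐       
│  6 │  7 │  4 │    │       
├────┼────┼────┼────┤       
│  2 │  1 │ 11 │ 10 │       
├────┼────┼────┼────┤       
│  8 │  5 │  3 │ 12 │       
├────┼────┼────┼────┤       
│  9 │ 15 │ 13 │ 14 │       
└────┴────┴────┴────┘       
Moves: 2                    
                            
                            
                            


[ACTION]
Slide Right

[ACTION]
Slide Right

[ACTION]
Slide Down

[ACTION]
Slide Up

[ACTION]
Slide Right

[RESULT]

┌────┬────┬────┬────┐       
│  6 │  1 │  7 │  4 │       
├────┼────┼────┼────┤       
│    │  2 │ 11 │ 10 │       
├────┼────┼────┼────┤       
│  8 │  5 │  3 │ 12 │       
├────┼────┼────┼────┤       
│  9 │ 15 │ 13 │ 14 │       
└────┴────┴────┴────┘       
Moves: 6                    
                            
                            
                            


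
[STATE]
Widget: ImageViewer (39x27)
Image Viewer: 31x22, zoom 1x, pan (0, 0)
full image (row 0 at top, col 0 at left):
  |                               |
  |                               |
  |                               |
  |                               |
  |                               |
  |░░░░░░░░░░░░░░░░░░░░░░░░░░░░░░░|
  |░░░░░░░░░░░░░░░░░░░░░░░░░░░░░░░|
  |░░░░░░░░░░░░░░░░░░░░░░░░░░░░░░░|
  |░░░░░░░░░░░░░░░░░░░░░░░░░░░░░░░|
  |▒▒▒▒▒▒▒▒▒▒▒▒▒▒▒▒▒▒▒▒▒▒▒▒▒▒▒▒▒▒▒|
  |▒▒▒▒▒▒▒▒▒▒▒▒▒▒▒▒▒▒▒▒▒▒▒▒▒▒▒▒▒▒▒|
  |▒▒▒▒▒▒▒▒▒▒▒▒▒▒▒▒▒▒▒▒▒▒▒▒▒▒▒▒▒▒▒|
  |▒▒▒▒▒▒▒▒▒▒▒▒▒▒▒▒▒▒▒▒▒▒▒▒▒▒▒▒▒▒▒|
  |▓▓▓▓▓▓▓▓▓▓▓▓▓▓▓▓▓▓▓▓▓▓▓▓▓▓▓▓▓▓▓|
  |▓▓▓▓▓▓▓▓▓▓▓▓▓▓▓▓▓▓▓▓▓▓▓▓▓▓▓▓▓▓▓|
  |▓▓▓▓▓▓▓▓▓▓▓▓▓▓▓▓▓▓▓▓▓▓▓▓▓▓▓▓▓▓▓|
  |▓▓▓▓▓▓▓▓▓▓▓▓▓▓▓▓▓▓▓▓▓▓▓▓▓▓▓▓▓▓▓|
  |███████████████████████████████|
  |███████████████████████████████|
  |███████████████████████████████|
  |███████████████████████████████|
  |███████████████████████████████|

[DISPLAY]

                                       
                                       
                                       
                                       
                                       
░░░░░░░░░░░░░░░░░░░░░░░░░░░░░░░        
░░░░░░░░░░░░░░░░░░░░░░░░░░░░░░░        
░░░░░░░░░░░░░░░░░░░░░░░░░░░░░░░        
░░░░░░░░░░░░░░░░░░░░░░░░░░░░░░░        
▒▒▒▒▒▒▒▒▒▒▒▒▒▒▒▒▒▒▒▒▒▒▒▒▒▒▒▒▒▒▒        
▒▒▒▒▒▒▒▒▒▒▒▒▒▒▒▒▒▒▒▒▒▒▒▒▒▒▒▒▒▒▒        
▒▒▒▒▒▒▒▒▒▒▒▒▒▒▒▒▒▒▒▒▒▒▒▒▒▒▒▒▒▒▒        
▒▒▒▒▒▒▒▒▒▒▒▒▒▒▒▒▒▒▒▒▒▒▒▒▒▒▒▒▒▒▒        
▓▓▓▓▓▓▓▓▓▓▓▓▓▓▓▓▓▓▓▓▓▓▓▓▓▓▓▓▓▓▓        
▓▓▓▓▓▓▓▓▓▓▓▓▓▓▓▓▓▓▓▓▓▓▓▓▓▓▓▓▓▓▓        
▓▓▓▓▓▓▓▓▓▓▓▓▓▓▓▓▓▓▓▓▓▓▓▓▓▓▓▓▓▓▓        
▓▓▓▓▓▓▓▓▓▓▓▓▓▓▓▓▓▓▓▓▓▓▓▓▓▓▓▓▓▓▓        
███████████████████████████████        
███████████████████████████████        
███████████████████████████████        
███████████████████████████████        
███████████████████████████████        
                                       
                                       
                                       
                                       
                                       


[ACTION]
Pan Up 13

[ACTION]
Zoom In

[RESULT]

                                       
                                       
                                       
                                       
                                       
                                       
                                       
                                       
                                       
                                       
░░░░░░░░░░░░░░░░░░░░░░░░░░░░░░░░░░░░░░░
░░░░░░░░░░░░░░░░░░░░░░░░░░░░░░░░░░░░░░░
░░░░░░░░░░░░░░░░░░░░░░░░░░░░░░░░░░░░░░░
░░░░░░░░░░░░░░░░░░░░░░░░░░░░░░░░░░░░░░░
░░░░░░░░░░░░░░░░░░░░░░░░░░░░░░░░░░░░░░░
░░░░░░░░░░░░░░░░░░░░░░░░░░░░░░░░░░░░░░░
░░░░░░░░░░░░░░░░░░░░░░░░░░░░░░░░░░░░░░░
░░░░░░░░░░░░░░░░░░░░░░░░░░░░░░░░░░░░░░░
▒▒▒▒▒▒▒▒▒▒▒▒▒▒▒▒▒▒▒▒▒▒▒▒▒▒▒▒▒▒▒▒▒▒▒▒▒▒▒
▒▒▒▒▒▒▒▒▒▒▒▒▒▒▒▒▒▒▒▒▒▒▒▒▒▒▒▒▒▒▒▒▒▒▒▒▒▒▒
▒▒▒▒▒▒▒▒▒▒▒▒▒▒▒▒▒▒▒▒▒▒▒▒▒▒▒▒▒▒▒▒▒▒▒▒▒▒▒
▒▒▒▒▒▒▒▒▒▒▒▒▒▒▒▒▒▒▒▒▒▒▒▒▒▒▒▒▒▒▒▒▒▒▒▒▒▒▒
▒▒▒▒▒▒▒▒▒▒▒▒▒▒▒▒▒▒▒▒▒▒▒▒▒▒▒▒▒▒▒▒▒▒▒▒▒▒▒
▒▒▒▒▒▒▒▒▒▒▒▒▒▒▒▒▒▒▒▒▒▒▒▒▒▒▒▒▒▒▒▒▒▒▒▒▒▒▒
▒▒▒▒▒▒▒▒▒▒▒▒▒▒▒▒▒▒▒▒▒▒▒▒▒▒▒▒▒▒▒▒▒▒▒▒▒▒▒
▒▒▒▒▒▒▒▒▒▒▒▒▒▒▒▒▒▒▒▒▒▒▒▒▒▒▒▒▒▒▒▒▒▒▒▒▒▒▒
▓▓▓▓▓▓▓▓▓▓▓▓▓▓▓▓▓▓▓▓▓▓▓▓▓▓▓▓▓▓▓▓▓▓▓▓▓▓▓


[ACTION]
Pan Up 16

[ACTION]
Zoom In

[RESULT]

                                       
                                       
                                       
                                       
                                       
                                       
                                       
                                       
                                       
                                       
                                       
                                       
                                       
                                       
                                       
░░░░░░░░░░░░░░░░░░░░░░░░░░░░░░░░░░░░░░░
░░░░░░░░░░░░░░░░░░░░░░░░░░░░░░░░░░░░░░░
░░░░░░░░░░░░░░░░░░░░░░░░░░░░░░░░░░░░░░░
░░░░░░░░░░░░░░░░░░░░░░░░░░░░░░░░░░░░░░░
░░░░░░░░░░░░░░░░░░░░░░░░░░░░░░░░░░░░░░░
░░░░░░░░░░░░░░░░░░░░░░░░░░░░░░░░░░░░░░░
░░░░░░░░░░░░░░░░░░░░░░░░░░░░░░░░░░░░░░░
░░░░░░░░░░░░░░░░░░░░░░░░░░░░░░░░░░░░░░░
░░░░░░░░░░░░░░░░░░░░░░░░░░░░░░░░░░░░░░░
░░░░░░░░░░░░░░░░░░░░░░░░░░░░░░░░░░░░░░░
░░░░░░░░░░░░░░░░░░░░░░░░░░░░░░░░░░░░░░░
░░░░░░░░░░░░░░░░░░░░░░░░░░░░░░░░░░░░░░░


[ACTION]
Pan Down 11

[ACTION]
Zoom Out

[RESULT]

░░░░░░░░░░░░░░░░░░░░░░░░░░░░░░░░░░░░░░░
░░░░░░░░░░░░░░░░░░░░░░░░░░░░░░░░░░░░░░░
░░░░░░░░░░░░░░░░░░░░░░░░░░░░░░░░░░░░░░░
░░░░░░░░░░░░░░░░░░░░░░░░░░░░░░░░░░░░░░░
░░░░░░░░░░░░░░░░░░░░░░░░░░░░░░░░░░░░░░░
░░░░░░░░░░░░░░░░░░░░░░░░░░░░░░░░░░░░░░░
░░░░░░░░░░░░░░░░░░░░░░░░░░░░░░░░░░░░░░░
▒▒▒▒▒▒▒▒▒▒▒▒▒▒▒▒▒▒▒▒▒▒▒▒▒▒▒▒▒▒▒▒▒▒▒▒▒▒▒
▒▒▒▒▒▒▒▒▒▒▒▒▒▒▒▒▒▒▒▒▒▒▒▒▒▒▒▒▒▒▒▒▒▒▒▒▒▒▒
▒▒▒▒▒▒▒▒▒▒▒▒▒▒▒▒▒▒▒▒▒▒▒▒▒▒▒▒▒▒▒▒▒▒▒▒▒▒▒
▒▒▒▒▒▒▒▒▒▒▒▒▒▒▒▒▒▒▒▒▒▒▒▒▒▒▒▒▒▒▒▒▒▒▒▒▒▒▒
▒▒▒▒▒▒▒▒▒▒▒▒▒▒▒▒▒▒▒▒▒▒▒▒▒▒▒▒▒▒▒▒▒▒▒▒▒▒▒
▒▒▒▒▒▒▒▒▒▒▒▒▒▒▒▒▒▒▒▒▒▒▒▒▒▒▒▒▒▒▒▒▒▒▒▒▒▒▒
▒▒▒▒▒▒▒▒▒▒▒▒▒▒▒▒▒▒▒▒▒▒▒▒▒▒▒▒▒▒▒▒▒▒▒▒▒▒▒
▒▒▒▒▒▒▒▒▒▒▒▒▒▒▒▒▒▒▒▒▒▒▒▒▒▒▒▒▒▒▒▒▒▒▒▒▒▒▒
▓▓▓▓▓▓▓▓▓▓▓▓▓▓▓▓▓▓▓▓▓▓▓▓▓▓▓▓▓▓▓▓▓▓▓▓▓▓▓
▓▓▓▓▓▓▓▓▓▓▓▓▓▓▓▓▓▓▓▓▓▓▓▓▓▓▓▓▓▓▓▓▓▓▓▓▓▓▓
▓▓▓▓▓▓▓▓▓▓▓▓▓▓▓▓▓▓▓▓▓▓▓▓▓▓▓▓▓▓▓▓▓▓▓▓▓▓▓
▓▓▓▓▓▓▓▓▓▓▓▓▓▓▓▓▓▓▓▓▓▓▓▓▓▓▓▓▓▓▓▓▓▓▓▓▓▓▓
▓▓▓▓▓▓▓▓▓▓▓▓▓▓▓▓▓▓▓▓▓▓▓▓▓▓▓▓▓▓▓▓▓▓▓▓▓▓▓
▓▓▓▓▓▓▓▓▓▓▓▓▓▓▓▓▓▓▓▓▓▓▓▓▓▓▓▓▓▓▓▓▓▓▓▓▓▓▓
▓▓▓▓▓▓▓▓▓▓▓▓▓▓▓▓▓▓▓▓▓▓▓▓▓▓▓▓▓▓▓▓▓▓▓▓▓▓▓
▓▓▓▓▓▓▓▓▓▓▓▓▓▓▓▓▓▓▓▓▓▓▓▓▓▓▓▓▓▓▓▓▓▓▓▓▓▓▓
███████████████████████████████████████
███████████████████████████████████████
███████████████████████████████████████
███████████████████████████████████████


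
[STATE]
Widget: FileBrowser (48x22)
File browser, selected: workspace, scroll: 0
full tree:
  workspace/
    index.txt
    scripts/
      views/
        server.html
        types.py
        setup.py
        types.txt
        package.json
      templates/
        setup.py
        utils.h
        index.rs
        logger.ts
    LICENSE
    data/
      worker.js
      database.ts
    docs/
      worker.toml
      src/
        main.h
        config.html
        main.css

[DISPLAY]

> [-] workspace/                                
    index.txt                                   
    [+] scripts/                                
    LICENSE                                     
    [+] data/                                   
    [+] docs/                                   
                                                
                                                
                                                
                                                
                                                
                                                
                                                
                                                
                                                
                                                
                                                
                                                
                                                
                                                
                                                
                                                


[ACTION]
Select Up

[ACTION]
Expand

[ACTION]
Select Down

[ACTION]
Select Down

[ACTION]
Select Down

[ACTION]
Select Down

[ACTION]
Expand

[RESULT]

  [-] workspace/                                
    index.txt                                   
    [+] scripts/                                
    LICENSE                                     
  > [-] data/                                   
      worker.js                                 
      database.ts                               
    [+] docs/                                   
                                                
                                                
                                                
                                                
                                                
                                                
                                                
                                                
                                                
                                                
                                                
                                                
                                                
                                                


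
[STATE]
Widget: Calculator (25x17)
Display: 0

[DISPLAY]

                        0
┌───┬───┬───┬───┐        
│ 7 │ 8 │ 9 │ ÷ │        
├───┼───┼───┼───┤        
│ 4 │ 5 │ 6 │ × │        
├───┼───┼───┼───┤        
│ 1 │ 2 │ 3 │ - │        
├───┼───┼───┼───┤        
│ 0 │ . │ = │ + │        
├───┼───┼───┼───┤        
│ C │ MC│ MR│ M+│        
└───┴───┴───┴───┘        
                         
                         
                         
                         
                         


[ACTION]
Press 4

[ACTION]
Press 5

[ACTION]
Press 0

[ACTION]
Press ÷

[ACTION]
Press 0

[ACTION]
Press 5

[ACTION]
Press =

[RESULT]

                       90
┌───┬───┬───┬───┐        
│ 7 │ 8 │ 9 │ ÷ │        
├───┼───┼───┼───┤        
│ 4 │ 5 │ 6 │ × │        
├───┼───┼───┼───┤        
│ 1 │ 2 │ 3 │ - │        
├───┼───┼───┼───┤        
│ 0 │ . │ = │ + │        
├───┼───┼───┼───┤        
│ C │ MC│ MR│ M+│        
└───┴───┴───┴───┘        
                         
                         
                         
                         
                         


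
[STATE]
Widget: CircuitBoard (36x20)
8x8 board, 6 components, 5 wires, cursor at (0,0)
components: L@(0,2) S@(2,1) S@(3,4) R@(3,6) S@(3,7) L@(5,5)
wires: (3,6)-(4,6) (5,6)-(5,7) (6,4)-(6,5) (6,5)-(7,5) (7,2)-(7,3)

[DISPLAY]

   0 1 2 3 4 5 6 7                  
0  [.]      L                       
                                    
1                                   
                                    
2       S                           
                                    
3                   S       R   S   
                            │       
4                           ·       
                                    
5                       L   · ─ ·   
                                    
6                   · ─ ·           
                        │           
7           · ─ ·       ·           
Cursor: (0,0)                       
                                    
                                    
                                    


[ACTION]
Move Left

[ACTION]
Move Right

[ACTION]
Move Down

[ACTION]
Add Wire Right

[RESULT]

   0 1 2 3 4 5 6 7                  
0           L                       
                                    
1      [.]─ ·                       
                                    
2       S                           
                                    
3                   S       R   S   
                            │       
4                           ·       
                                    
5                       L   · ─ ·   
                                    
6                   · ─ ·           
                        │           
7           · ─ ·       ·           
Cursor: (1,1)                       
                                    
                                    
                                    


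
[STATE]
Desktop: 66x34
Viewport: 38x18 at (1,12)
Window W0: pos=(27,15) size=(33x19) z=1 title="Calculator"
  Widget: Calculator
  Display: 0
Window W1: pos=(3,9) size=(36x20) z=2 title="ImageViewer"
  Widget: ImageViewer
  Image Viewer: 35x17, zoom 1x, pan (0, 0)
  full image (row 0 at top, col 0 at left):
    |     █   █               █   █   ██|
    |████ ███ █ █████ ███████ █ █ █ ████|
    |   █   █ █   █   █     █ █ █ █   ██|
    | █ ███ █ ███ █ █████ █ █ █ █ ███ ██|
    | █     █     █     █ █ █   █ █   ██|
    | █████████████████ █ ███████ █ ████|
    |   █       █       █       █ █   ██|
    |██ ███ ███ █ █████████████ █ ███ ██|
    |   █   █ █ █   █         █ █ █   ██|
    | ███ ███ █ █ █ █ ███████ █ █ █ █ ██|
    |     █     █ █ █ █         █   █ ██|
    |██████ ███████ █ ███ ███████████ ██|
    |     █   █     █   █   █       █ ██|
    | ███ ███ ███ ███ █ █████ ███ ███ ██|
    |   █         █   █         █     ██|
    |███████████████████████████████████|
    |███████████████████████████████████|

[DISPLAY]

  ┃     █   █               █   █   █┃
  ┃████ ███ █ █████ ███████ █ █ █ ███┃
  ┃   █   █ █   █   █     █ █ █ █   █┃
  ┃ █ ███ █ ███ █ █████ █ █ █ █ ███ █┃
  ┃ █     █     █     █ █ █   █ █   █┃
  ┃ █████████████████ █ ███████ █ ███┃
  ┃   █       █       █       █ █   █┃
  ┃██ ███ ███ █ █████████████ █ ███ █┃
  ┃   █   █ █ █   █         █ █ █   █┃
  ┃ ███ ███ █ █ █ █ ███████ █ █ █ █ █┃
  ┃     █     █ █ █ █         █   █ █┃
  ┃██████ ███████ █ ███ ███████████ █┃
  ┃     █   █     █   █   █       █ █┃
  ┃ ███ ███ ███ ███ █ █████ ███ ███ █┃
  ┃   █         █   █         █     █┃
  ┃██████████████████████████████████┃
  ┗━━━━━━━━━━━━━━━━━━━━━━━━━━━━━━━━━━┛
                          ┃└───┴───┴──


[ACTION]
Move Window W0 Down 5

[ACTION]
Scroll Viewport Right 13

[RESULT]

               █   █   █┃             
 █████ ███████ █ █ █ ███┃             
   █   █     █ █ █ █   █┃             
██ █ █████ █ █ █ █ ███ █┃━━━━━━━━━━━━━
   █     █ █ █   █ █   █┃             
████████ █ ███████ █ ███┃─────────────
 █       █       █ █   █┃             
 █ █████████████ █ ███ █┃─┬───┐       
 █   █         █ █ █   █┃ │ ÷ │       
 █ █ █ ███████ █ █ █ █ █┃─┼───┤       
 █ █ █ █         █   █ █┃ │ × │       
████ █ ███ ███████████ █┃─┼───┤       
     █   █   █       █ █┃ │ - │       
██ ███ █ █████ ███ ███ █┃─┼───┤       
   █   █         █     █┃ │ + │       
████████████████████████┃─┼───┤       
━━━━━━━━━━━━━━━━━━━━━━━━┛R│ M+│       
             ┃└───┴───┴───┴───┘       


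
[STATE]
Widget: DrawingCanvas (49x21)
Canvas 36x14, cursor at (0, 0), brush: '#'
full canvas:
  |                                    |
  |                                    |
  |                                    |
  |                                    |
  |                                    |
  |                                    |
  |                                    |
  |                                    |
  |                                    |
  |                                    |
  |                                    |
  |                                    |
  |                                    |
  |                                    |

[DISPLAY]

+                                                
                                                 
                                                 
                                                 
                                                 
                                                 
                                                 
                                                 
                                                 
                                                 
                                                 
                                                 
                                                 
                                                 
                                                 
                                                 
                                                 
                                                 
                                                 
                                                 
                                                 


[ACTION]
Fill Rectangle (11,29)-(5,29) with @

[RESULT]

+                                                
                                                 
                                                 
                                                 
                                                 
                             @                   
                             @                   
                             @                   
                             @                   
                             @                   
                             @                   
                             @                   
                                                 
                                                 
                                                 
                                                 
                                                 
                                                 
                                                 
                                                 
                                                 


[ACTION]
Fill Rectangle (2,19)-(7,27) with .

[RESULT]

+                                                
                                                 
                   .........                     
                   .........                     
                   .........                     
                   ......... @                   
                   ......... @                   
                   ......... @                   
                             @                   
                             @                   
                             @                   
                             @                   
                                                 
                                                 
                                                 
                                                 
                                                 
                                                 
                                                 
                                                 
                                                 


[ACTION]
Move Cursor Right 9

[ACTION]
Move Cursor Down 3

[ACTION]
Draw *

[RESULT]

                                                 
                                                 
                   .........                     
         *         .........                     
                   .........                     
                   ......... @                   
                   ......... @                   
                   ......... @                   
                             @                   
                             @                   
                             @                   
                             @                   
                                                 
                                                 
                                                 
                                                 
                                                 
                                                 
                                                 
                                                 
                                                 


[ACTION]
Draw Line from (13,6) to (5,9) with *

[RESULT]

                                                 
                                                 
                   .........                     
         *         .........                     
                   .........                     
         *         ......... @                   
         *         ......... @                   
        *          ......... @                   
        *                    @                   
       *                     @                   
       *                     @                   
       *                     @                   
      *                                          
      *                                          
                                                 
                                                 
                                                 
                                                 
                                                 
                                                 
                                                 


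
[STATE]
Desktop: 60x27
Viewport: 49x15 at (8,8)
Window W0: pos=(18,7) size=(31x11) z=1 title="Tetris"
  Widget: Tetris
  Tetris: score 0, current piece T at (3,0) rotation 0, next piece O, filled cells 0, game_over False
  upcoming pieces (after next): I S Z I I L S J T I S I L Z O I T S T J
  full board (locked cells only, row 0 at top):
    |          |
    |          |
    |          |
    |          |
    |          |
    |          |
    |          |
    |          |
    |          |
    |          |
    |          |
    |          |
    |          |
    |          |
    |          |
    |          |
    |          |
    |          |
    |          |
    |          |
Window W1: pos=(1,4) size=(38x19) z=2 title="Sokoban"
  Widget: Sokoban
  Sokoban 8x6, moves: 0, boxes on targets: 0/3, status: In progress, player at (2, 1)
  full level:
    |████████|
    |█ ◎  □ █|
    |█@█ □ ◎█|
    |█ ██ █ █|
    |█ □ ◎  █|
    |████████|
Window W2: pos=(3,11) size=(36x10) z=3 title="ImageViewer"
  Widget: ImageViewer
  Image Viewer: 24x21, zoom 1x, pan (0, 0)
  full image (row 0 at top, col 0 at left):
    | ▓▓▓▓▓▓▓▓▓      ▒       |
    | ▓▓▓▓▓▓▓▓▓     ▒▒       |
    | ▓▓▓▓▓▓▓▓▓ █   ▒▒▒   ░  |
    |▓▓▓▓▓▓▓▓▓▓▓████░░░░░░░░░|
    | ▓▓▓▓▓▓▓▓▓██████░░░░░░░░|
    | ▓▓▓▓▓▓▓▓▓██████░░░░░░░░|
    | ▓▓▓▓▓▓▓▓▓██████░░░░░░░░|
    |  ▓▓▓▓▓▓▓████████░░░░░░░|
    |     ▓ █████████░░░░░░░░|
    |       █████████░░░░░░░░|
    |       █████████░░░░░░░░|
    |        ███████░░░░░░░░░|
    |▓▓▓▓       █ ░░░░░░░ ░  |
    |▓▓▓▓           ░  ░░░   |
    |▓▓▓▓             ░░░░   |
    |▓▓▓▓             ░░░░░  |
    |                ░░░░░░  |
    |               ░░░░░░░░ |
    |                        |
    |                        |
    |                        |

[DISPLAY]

 █                            ┃         ┃        
◎█                            ┃─────────┨        
 █                            ┃         ┃        
━━━━━━━━━━━━━━━━━━━━━━━━━━━━━━┓         ┃        
geViewer                      ┃         ┃        
──────────────────────────────┨         ┃        
▓▓▓▓▓▓      ▒                 ┃         ┃        
▓▓▓▓▓▓     ▒▒                 ┃         ┃        
▓▓▓▓▓▓ █   ▒▒▒   ░            ┃         ┃        
▓▓▓▓▓▓▓████░░░░░░░░░          ┃━━━━━━━━━┛        
▓▓▓▓▓▓██████░░░░░░░░          ┃                  
▓▓▓▓▓▓██████░░░░░░░░          ┃                  
━━━━━━━━━━━━━━━━━━━━━━━━━━━━━━┛                  
                              ┃                  
━━━━━━━━━━━━━━━━━━━━━━━━━━━━━━┛                  


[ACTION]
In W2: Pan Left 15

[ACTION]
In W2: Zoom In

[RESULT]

 █                            ┃         ┃        
◎█                            ┃─────────┨        
 █                            ┃         ┃        
━━━━━━━━━━━━━━━━━━━━━━━━━━━━━━┓         ┃        
geViewer                      ┃         ┃        
──────────────────────────────┨         ┃        
▓▓▓▓▓▓▓▓▓▓▓▓▓▓▓▓            ▒▒┃         ┃        
▓▓▓▓▓▓▓▓▓▓▓▓▓▓▓▓            ▒▒┃         ┃        
▓▓▓▓▓▓▓▓▓▓▓▓▓▓▓▓          ▒▒▒▒┃         ┃        
▓▓▓▓▓▓▓▓▓▓▓▓▓▓▓▓          ▒▒▒▒┃━━━━━━━━━┛        
▓▓▓▓▓▓▓▓▓▓▓▓▓▓▓▓  ██      ▒▒▒▒┃                  
▓▓▓▓▓▓▓▓▓▓▓▓▓▓▓▓  ██      ▒▒▒▒┃                  
━━━━━━━━━━━━━━━━━━━━━━━━━━━━━━┛                  
                              ┃                  
━━━━━━━━━━━━━━━━━━━━━━━━━━━━━━┛                  


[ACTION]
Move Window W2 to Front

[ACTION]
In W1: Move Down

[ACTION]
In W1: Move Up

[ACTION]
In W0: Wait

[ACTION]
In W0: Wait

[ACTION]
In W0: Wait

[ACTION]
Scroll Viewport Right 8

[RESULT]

                           ┃         ┃           
                           ┃─────────┨           
                           ┃         ┃           
━━━━━━━━━━━━━━━━━━━━━━━━━━━┓         ┃           
iewer                      ┃         ┃           
───────────────────────────┨         ┃           
▓▓▓▓▓▓▓▓▓▓▓▓▓            ▒▒┃         ┃           
▓▓▓▓▓▓▓▓▓▓▓▓▓            ▒▒┃         ┃           
▓▓▓▓▓▓▓▓▓▓▓▓▓          ▒▒▒▒┃         ┃           
▓▓▓▓▓▓▓▓▓▓▓▓▓          ▒▒▒▒┃━━━━━━━━━┛           
▓▓▓▓▓▓▓▓▓▓▓▓▓  ██      ▒▒▒▒┃                     
▓▓▓▓▓▓▓▓▓▓▓▓▓  ██      ▒▒▒▒┃                     
━━━━━━━━━━━━━━━━━━━━━━━━━━━┛                     
                           ┃                     
━━━━━━━━━━━━━━━━━━━━━━━━━━━┛                     
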